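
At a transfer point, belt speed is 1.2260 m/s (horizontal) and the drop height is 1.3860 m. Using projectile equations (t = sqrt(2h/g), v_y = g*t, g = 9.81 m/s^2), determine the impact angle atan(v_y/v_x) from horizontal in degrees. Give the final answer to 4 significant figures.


t = sqrt(2*1.3860/9.81) = 0.531572 s
v_y = 9.81 * 0.531572 = 5.21472 m/s
angle = atan(5.21472 / 1.2260) = 76.77 deg


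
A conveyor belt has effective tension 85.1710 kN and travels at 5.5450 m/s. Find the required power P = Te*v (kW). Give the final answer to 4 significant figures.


P = Te * v = 85.1710 * 5.5450
P = 472.3 kW


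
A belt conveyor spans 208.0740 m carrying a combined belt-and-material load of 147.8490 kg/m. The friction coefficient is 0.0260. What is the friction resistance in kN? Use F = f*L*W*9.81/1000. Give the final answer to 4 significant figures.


F = 0.0260 * 208.0740 * 147.8490 * 9.81 / 1000
F = 7.847 kN


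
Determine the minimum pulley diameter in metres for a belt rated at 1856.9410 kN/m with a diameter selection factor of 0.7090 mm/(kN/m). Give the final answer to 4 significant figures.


D = 1856.9410 * 0.7090 / 1000
D = 1.317 m


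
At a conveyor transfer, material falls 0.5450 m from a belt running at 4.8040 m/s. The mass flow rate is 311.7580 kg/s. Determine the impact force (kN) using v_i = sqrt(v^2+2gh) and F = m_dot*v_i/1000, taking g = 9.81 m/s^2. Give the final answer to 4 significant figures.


v_i = sqrt(4.8040^2 + 2*9.81*0.5450) = 5.81131 m/s
F = 311.7580 * 5.81131 / 1000
F = 1.812 kN


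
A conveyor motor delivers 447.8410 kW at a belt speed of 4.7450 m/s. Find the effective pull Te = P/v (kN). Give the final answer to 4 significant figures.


Te = P / v = 447.8410 / 4.7450
Te = 94.38 kN


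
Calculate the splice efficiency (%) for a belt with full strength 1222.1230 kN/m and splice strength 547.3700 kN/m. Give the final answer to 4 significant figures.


Eff = 547.3700 / 1222.1230 * 100
Eff = 44.79 %


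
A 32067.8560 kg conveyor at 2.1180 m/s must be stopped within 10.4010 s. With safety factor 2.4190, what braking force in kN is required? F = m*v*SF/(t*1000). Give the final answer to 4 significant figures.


F = 32067.8560 * 2.1180 / 10.4010 * 2.4190 / 1000
F = 15.80 kN


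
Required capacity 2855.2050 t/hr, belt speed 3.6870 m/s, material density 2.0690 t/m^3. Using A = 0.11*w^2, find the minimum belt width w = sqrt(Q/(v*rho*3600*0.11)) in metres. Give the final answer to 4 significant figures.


A_req = 2855.2050 / (3.6870 * 2.0690 * 3600) = 0.103968 m^2
w = sqrt(0.103968 / 0.11)
w = 0.9722 m


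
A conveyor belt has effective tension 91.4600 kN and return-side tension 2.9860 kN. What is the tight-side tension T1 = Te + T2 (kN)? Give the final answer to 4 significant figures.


T1 = Te + T2 = 91.4600 + 2.9860
T1 = 94.45 kN


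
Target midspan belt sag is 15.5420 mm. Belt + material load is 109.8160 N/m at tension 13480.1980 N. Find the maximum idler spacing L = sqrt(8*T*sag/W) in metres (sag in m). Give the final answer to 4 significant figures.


sag = 15.5420/1000 = 0.015542 m
L = sqrt(8 * 13480.1980 * 0.015542 / 109.8160)
L = 3.907 m


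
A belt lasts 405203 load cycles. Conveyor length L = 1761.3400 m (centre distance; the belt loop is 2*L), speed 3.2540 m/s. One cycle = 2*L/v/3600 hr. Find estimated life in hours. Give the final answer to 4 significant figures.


cycle_time = 2 * 1761.3400 / 3.2540 / 3600 = 0.300714 hr
life = 405203 * 0.300714 = 121900 hours


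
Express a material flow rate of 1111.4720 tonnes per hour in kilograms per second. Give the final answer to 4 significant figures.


m_dot = 1111.4720 * 1000 / 3600
m_dot = 308.7 kg/s


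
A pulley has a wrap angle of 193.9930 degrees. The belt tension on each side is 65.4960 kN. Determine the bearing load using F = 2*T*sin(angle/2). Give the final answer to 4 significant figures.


F = 2 * 65.4960 * sin(193.9930/2 deg)
F = 130.0 kN


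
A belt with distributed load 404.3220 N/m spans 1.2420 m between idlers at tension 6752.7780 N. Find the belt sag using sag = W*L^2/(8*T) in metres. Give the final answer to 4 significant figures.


sag = 404.3220 * 1.2420^2 / (8 * 6752.7780)
sag = 0.01155 m


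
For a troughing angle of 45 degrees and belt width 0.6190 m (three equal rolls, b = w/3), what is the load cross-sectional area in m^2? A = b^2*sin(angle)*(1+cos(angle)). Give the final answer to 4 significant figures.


b = 0.6190/3 = 0.206333 m
A = 0.206333^2 * sin(45 deg) * (1 + cos(45 deg))
A = 0.05139 m^2


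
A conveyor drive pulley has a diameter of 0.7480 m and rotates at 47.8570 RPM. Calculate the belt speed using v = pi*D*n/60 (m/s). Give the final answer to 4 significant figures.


v = pi * 0.7480 * 47.8570 / 60
v = 1.874 m/s


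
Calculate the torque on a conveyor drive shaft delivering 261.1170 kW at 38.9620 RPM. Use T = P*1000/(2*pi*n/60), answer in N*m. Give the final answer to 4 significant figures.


omega = 2*pi*38.9620/60 = 4.08009 rad/s
T = 261.1170*1000 / 4.08009
T = 64000 N*m


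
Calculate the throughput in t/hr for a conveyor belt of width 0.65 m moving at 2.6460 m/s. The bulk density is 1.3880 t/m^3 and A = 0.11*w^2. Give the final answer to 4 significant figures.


A = 0.11 * 0.65^2 = 0.046475 m^2
C = 0.046475 * 2.6460 * 1.3880 * 3600
C = 614.5 t/hr


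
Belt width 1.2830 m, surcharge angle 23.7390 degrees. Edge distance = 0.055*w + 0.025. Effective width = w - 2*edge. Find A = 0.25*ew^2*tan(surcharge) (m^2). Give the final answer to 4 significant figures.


edge = 0.055*1.2830 + 0.025 = 0.095565 m
ew = 1.2830 - 2*0.095565 = 1.09187 m
A = 0.25 * 1.09187^2 * tan(23.7390 deg)
A = 0.1311 m^2


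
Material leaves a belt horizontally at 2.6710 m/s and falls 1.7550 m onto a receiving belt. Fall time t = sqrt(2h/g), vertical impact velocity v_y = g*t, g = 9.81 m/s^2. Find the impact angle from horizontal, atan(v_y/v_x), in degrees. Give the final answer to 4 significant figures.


t = sqrt(2*1.7550/9.81) = 0.598162 s
v_y = 9.81 * 0.598162 = 5.86797 m/s
angle = atan(5.86797 / 2.6710) = 65.53 deg


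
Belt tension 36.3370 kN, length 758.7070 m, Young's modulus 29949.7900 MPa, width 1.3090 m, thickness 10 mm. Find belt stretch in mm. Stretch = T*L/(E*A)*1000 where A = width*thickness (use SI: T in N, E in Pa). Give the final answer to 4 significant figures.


A = 1.3090 * 0.01 = 0.01309 m^2
Stretch = 36.3370*1000 * 758.7070 / (29949.7900e6 * 0.01309) * 1000
Stretch = 70.32 mm


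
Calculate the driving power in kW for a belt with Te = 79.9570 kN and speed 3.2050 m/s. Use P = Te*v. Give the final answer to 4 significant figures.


P = Te * v = 79.9570 * 3.2050
P = 256.3 kW


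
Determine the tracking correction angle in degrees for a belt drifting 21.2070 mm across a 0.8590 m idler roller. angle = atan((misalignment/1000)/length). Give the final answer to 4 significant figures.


misalign_m = 21.2070 / 1000 = 0.021207 m
angle = atan(0.021207 / 0.8590)
angle = 1.414 deg


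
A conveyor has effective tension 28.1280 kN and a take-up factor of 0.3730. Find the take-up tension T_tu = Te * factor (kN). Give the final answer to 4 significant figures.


T_tu = 28.1280 * 0.3730
T_tu = 10.49 kN


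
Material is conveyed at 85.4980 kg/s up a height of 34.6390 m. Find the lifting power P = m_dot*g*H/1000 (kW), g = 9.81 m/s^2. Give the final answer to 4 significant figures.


P = 85.4980 * 9.81 * 34.6390 / 1000
P = 29.05 kW


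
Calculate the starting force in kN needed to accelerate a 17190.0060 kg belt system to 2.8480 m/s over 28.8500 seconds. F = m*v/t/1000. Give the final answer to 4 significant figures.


F = 17190.0060 * 2.8480 / 28.8500 / 1000
F = 1.697 kN


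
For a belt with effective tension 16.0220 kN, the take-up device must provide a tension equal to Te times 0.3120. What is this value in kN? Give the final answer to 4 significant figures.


T_tu = 16.0220 * 0.3120
T_tu = 4.999 kN


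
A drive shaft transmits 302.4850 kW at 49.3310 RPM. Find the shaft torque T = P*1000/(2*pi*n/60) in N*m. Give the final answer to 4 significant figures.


omega = 2*pi*49.3310/60 = 5.16593 rad/s
T = 302.4850*1000 / 5.16593
T = 58550 N*m


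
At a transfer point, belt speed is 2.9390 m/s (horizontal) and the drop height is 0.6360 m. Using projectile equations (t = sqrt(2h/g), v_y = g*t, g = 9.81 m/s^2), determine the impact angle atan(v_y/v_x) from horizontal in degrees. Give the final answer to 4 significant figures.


t = sqrt(2*0.6360/9.81) = 0.360088 s
v_y = 9.81 * 0.360088 = 3.53246 m/s
angle = atan(3.53246 / 2.9390) = 50.24 deg


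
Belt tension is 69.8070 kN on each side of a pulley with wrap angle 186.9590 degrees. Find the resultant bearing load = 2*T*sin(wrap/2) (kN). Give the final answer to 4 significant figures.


F = 2 * 69.8070 * sin(186.9590/2 deg)
F = 139.4 kN


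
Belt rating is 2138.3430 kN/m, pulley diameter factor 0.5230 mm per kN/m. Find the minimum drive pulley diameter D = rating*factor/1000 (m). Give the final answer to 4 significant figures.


D = 2138.3430 * 0.5230 / 1000
D = 1.118 m


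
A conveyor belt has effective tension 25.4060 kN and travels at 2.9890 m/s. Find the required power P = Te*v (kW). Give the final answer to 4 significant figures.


P = Te * v = 25.4060 * 2.9890
P = 75.94 kW


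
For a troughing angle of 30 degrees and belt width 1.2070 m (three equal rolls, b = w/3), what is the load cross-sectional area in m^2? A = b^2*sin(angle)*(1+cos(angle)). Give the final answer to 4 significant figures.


b = 1.2070/3 = 0.402333 m
A = 0.402333^2 * sin(30 deg) * (1 + cos(30 deg))
A = 0.1510 m^2


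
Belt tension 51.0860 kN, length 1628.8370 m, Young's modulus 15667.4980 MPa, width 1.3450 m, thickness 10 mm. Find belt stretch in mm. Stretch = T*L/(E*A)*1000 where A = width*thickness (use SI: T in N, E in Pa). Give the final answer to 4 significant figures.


A = 1.3450 * 0.01 = 0.01345 m^2
Stretch = 51.0860*1000 * 1628.8370 / (15667.4980e6 * 0.01345) * 1000
Stretch = 394.9 mm


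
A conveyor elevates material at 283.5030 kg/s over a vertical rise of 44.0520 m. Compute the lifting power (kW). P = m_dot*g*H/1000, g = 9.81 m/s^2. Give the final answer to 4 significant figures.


P = 283.5030 * 9.81 * 44.0520 / 1000
P = 122.5 kW


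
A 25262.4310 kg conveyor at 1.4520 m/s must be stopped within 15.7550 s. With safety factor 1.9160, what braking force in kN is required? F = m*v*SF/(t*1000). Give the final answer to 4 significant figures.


F = 25262.4310 * 1.4520 / 15.7550 * 1.9160 / 1000
F = 4.461 kN


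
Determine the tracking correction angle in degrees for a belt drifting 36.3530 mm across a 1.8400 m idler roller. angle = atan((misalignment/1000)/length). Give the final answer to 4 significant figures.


misalign_m = 36.3530 / 1000 = 0.036353 m
angle = atan(0.036353 / 1.8400)
angle = 1.132 deg


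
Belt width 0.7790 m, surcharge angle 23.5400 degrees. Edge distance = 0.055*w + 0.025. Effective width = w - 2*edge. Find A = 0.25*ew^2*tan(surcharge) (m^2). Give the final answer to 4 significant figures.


edge = 0.055*0.7790 + 0.025 = 0.067845 m
ew = 0.7790 - 2*0.067845 = 0.64331 m
A = 0.25 * 0.64331^2 * tan(23.5400 deg)
A = 0.04507 m^2


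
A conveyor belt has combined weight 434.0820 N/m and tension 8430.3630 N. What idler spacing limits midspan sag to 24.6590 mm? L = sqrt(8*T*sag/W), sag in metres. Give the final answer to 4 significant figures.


sag = 24.6590/1000 = 0.024659 m
L = sqrt(8 * 8430.3630 * 0.024659 / 434.0820)
L = 1.957 m


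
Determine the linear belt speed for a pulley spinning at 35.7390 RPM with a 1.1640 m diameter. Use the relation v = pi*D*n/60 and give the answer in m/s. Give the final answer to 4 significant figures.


v = pi * 1.1640 * 35.7390 / 60
v = 2.178 m/s


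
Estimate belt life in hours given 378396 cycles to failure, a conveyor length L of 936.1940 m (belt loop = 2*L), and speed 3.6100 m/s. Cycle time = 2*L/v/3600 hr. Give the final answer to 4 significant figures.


cycle_time = 2 * 936.1940 / 3.6100 / 3600 = 0.144074 hr
life = 378396 * 0.144074 = 54520 hours


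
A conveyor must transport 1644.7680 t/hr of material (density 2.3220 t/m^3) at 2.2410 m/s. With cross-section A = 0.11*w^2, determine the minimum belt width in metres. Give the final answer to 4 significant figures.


A_req = 1644.7680 / (2.2410 * 2.3220 * 3600) = 0.0878007 m^2
w = sqrt(0.0878007 / 0.11)
w = 0.8934 m


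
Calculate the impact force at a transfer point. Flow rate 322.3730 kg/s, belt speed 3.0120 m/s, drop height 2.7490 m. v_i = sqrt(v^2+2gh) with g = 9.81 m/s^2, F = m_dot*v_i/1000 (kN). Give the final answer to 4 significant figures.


v_i = sqrt(3.0120^2 + 2*9.81*2.7490) = 7.93773 m/s
F = 322.3730 * 7.93773 / 1000
F = 2.559 kN


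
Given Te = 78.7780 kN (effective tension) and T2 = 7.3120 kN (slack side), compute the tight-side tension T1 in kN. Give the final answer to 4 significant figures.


T1 = Te + T2 = 78.7780 + 7.3120
T1 = 86.09 kN


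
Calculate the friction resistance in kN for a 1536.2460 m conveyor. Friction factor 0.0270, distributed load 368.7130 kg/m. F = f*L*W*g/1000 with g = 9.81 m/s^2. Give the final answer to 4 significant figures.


F = 0.0270 * 1536.2460 * 368.7130 * 9.81 / 1000
F = 150.0 kN


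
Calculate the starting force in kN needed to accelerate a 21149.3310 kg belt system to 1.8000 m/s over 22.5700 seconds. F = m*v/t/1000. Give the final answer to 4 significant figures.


F = 21149.3310 * 1.8000 / 22.5700 / 1000
F = 1.687 kN


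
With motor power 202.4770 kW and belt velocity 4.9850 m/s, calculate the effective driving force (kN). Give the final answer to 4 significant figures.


Te = P / v = 202.4770 / 4.9850
Te = 40.62 kN


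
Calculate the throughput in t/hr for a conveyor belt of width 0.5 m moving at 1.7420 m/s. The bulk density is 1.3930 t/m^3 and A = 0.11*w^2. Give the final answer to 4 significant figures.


A = 0.11 * 0.5^2 = 0.0275 m^2
C = 0.0275 * 1.7420 * 1.3930 * 3600
C = 240.2 t/hr


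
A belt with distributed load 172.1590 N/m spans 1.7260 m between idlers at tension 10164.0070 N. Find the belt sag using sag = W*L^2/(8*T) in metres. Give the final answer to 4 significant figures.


sag = 172.1590 * 1.7260^2 / (8 * 10164.0070)
sag = 0.006307 m


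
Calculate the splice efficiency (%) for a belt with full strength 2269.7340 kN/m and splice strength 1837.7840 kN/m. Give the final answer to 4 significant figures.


Eff = 1837.7840 / 2269.7340 * 100
Eff = 80.97 %


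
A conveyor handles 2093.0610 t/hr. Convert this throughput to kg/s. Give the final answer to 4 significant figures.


m_dot = 2093.0610 * 1000 / 3600
m_dot = 581.4 kg/s


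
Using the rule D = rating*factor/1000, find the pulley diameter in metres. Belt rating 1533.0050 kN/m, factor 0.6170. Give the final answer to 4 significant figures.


D = 1533.0050 * 0.6170 / 1000
D = 0.9459 m


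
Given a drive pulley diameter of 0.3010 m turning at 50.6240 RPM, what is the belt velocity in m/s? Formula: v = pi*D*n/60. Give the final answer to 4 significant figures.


v = pi * 0.3010 * 50.6240 / 60
v = 0.7979 m/s


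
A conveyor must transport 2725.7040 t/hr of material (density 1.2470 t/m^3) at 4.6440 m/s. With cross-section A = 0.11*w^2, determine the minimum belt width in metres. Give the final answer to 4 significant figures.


A_req = 2725.7040 / (4.6440 * 1.2470 * 3600) = 0.130743 m^2
w = sqrt(0.130743 / 0.11)
w = 1.090 m


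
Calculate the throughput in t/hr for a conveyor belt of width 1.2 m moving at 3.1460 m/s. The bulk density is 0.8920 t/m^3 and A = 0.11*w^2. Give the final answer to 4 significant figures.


A = 0.11 * 1.2^2 = 0.1584 m^2
C = 0.1584 * 3.1460 * 0.8920 * 3600
C = 1600 t/hr


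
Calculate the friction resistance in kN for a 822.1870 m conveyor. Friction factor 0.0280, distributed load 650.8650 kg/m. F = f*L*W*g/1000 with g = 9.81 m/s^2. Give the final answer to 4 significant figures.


F = 0.0280 * 822.1870 * 650.8650 * 9.81 / 1000
F = 147.0 kN


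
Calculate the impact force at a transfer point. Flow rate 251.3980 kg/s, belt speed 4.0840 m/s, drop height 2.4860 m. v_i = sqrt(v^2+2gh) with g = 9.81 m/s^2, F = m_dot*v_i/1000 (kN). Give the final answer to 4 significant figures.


v_i = sqrt(4.0840^2 + 2*9.81*2.4860) = 8.09039 m/s
F = 251.3980 * 8.09039 / 1000
F = 2.034 kN


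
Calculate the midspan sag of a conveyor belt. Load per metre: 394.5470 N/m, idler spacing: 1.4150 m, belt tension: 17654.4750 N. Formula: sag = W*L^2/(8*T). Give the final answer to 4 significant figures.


sag = 394.5470 * 1.4150^2 / (8 * 17654.4750)
sag = 0.005593 m


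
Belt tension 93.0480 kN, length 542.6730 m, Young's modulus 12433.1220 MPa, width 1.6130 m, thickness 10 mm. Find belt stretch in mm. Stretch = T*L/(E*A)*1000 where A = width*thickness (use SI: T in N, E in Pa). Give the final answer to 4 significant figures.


A = 1.6130 * 0.01 = 0.01613 m^2
Stretch = 93.0480*1000 * 542.6730 / (12433.1220e6 * 0.01613) * 1000
Stretch = 251.8 mm


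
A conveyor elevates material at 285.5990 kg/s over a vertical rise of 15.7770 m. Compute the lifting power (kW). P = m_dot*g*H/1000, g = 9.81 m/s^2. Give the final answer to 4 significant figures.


P = 285.5990 * 9.81 * 15.7770 / 1000
P = 44.20 kW


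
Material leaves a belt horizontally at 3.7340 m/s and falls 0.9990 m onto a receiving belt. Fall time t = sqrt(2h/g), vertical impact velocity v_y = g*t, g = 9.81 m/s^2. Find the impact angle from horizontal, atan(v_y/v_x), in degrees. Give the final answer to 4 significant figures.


t = sqrt(2*0.9990/9.81) = 0.451298 s
v_y = 9.81 * 0.451298 = 4.42723 m/s
angle = atan(4.42723 / 3.7340) = 49.86 deg


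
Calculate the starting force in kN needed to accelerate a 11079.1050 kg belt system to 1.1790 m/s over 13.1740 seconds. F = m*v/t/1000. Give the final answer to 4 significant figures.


F = 11079.1050 * 1.1790 / 13.1740 / 1000
F = 0.9915 kN


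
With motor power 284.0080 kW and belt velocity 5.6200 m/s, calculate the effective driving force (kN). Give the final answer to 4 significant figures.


Te = P / v = 284.0080 / 5.6200
Te = 50.54 kN


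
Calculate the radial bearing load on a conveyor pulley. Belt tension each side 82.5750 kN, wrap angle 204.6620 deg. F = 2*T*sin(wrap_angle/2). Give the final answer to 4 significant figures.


F = 2 * 82.5750 * sin(204.6620/2 deg)
F = 161.3 kN


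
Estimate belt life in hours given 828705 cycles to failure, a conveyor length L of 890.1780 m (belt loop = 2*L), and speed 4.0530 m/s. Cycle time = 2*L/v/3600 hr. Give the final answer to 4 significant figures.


cycle_time = 2 * 890.1780 / 4.0530 / 3600 = 0.122019 hr
life = 828705 * 0.122019 = 101100 hours


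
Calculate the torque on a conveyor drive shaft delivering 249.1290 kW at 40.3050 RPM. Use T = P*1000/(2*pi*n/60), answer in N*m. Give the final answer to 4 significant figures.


omega = 2*pi*40.3050/60 = 4.22073 rad/s
T = 249.1290*1000 / 4.22073
T = 59030 N*m


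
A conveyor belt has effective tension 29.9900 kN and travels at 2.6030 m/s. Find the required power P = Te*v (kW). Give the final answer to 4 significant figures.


P = Te * v = 29.9900 * 2.6030
P = 78.06 kW


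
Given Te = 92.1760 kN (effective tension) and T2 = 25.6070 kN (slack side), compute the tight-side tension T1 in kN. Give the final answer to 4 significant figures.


T1 = Te + T2 = 92.1760 + 25.6070
T1 = 117.8 kN


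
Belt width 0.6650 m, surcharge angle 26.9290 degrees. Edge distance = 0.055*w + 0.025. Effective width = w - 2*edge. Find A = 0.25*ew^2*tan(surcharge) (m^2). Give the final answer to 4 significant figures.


edge = 0.055*0.6650 + 0.025 = 0.061575 m
ew = 0.6650 - 2*0.061575 = 0.54185 m
A = 0.25 * 0.54185^2 * tan(26.9290 deg)
A = 0.03728 m^2


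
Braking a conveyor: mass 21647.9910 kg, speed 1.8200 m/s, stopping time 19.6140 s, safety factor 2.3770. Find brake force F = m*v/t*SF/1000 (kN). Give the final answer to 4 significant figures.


F = 21647.9910 * 1.8200 / 19.6140 * 2.3770 / 1000
F = 4.775 kN


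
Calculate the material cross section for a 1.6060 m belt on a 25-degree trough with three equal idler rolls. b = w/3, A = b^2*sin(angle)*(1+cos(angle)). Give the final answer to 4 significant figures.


b = 1.6060/3 = 0.535333 m
A = 0.535333^2 * sin(25 deg) * (1 + cos(25 deg))
A = 0.2309 m^2


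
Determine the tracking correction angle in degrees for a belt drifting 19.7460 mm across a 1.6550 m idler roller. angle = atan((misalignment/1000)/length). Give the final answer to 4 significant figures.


misalign_m = 19.7460 / 1000 = 0.019746 m
angle = atan(0.019746 / 1.6550)
angle = 0.6836 deg


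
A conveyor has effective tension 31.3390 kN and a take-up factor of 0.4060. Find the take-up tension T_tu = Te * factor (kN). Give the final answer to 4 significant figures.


T_tu = 31.3390 * 0.4060
T_tu = 12.72 kN


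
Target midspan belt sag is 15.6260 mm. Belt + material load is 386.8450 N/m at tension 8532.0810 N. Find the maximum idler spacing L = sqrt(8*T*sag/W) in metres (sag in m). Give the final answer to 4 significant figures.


sag = 15.6260/1000 = 0.015626 m
L = sqrt(8 * 8532.0810 * 0.015626 / 386.8450)
L = 1.660 m


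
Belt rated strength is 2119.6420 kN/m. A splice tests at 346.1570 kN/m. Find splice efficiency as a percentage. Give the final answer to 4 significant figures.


Eff = 346.1570 / 2119.6420 * 100
Eff = 16.33 %


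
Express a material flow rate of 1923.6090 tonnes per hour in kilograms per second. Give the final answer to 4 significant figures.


m_dot = 1923.6090 * 1000 / 3600
m_dot = 534.3 kg/s


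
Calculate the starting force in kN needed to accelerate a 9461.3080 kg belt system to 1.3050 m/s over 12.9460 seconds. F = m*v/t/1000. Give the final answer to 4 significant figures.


F = 9461.3080 * 1.3050 / 12.9460 / 1000
F = 0.9537 kN


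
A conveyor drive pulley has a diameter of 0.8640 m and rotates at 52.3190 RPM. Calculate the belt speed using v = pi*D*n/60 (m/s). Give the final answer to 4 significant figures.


v = pi * 0.8640 * 52.3190 / 60
v = 2.367 m/s


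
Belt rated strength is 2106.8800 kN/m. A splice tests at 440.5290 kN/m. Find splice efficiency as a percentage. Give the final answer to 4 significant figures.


Eff = 440.5290 / 2106.8800 * 100
Eff = 20.91 %


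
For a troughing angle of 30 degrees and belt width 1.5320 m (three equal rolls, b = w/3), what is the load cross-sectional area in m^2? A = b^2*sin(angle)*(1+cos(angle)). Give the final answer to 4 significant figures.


b = 1.5320/3 = 0.510667 m
A = 0.510667^2 * sin(30 deg) * (1 + cos(30 deg))
A = 0.2433 m^2


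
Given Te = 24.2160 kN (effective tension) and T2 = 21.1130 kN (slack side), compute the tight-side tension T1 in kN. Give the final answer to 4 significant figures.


T1 = Te + T2 = 24.2160 + 21.1130
T1 = 45.33 kN


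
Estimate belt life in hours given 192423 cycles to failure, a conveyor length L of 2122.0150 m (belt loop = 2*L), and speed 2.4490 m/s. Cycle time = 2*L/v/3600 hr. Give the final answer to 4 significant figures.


cycle_time = 2 * 2122.0150 / 2.4490 / 3600 = 0.481379 hr
life = 192423 * 0.481379 = 92630 hours


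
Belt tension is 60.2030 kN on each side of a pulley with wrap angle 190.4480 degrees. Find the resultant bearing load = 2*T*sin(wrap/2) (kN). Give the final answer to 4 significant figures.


F = 2 * 60.2030 * sin(190.4480/2 deg)
F = 119.9 kN


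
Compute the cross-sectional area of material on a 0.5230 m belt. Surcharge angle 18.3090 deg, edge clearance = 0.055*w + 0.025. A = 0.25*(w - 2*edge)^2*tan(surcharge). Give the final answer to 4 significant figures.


edge = 0.055*0.5230 + 0.025 = 0.053765 m
ew = 0.5230 - 2*0.053765 = 0.41547 m
A = 0.25 * 0.41547^2 * tan(18.3090 deg)
A = 0.01428 m^2


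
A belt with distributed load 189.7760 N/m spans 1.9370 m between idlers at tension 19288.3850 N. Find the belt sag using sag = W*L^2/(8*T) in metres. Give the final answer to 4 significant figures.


sag = 189.7760 * 1.9370^2 / (8 * 19288.3850)
sag = 0.004614 m


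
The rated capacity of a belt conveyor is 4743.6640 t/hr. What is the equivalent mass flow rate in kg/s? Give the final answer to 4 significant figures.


m_dot = 4743.6640 * 1000 / 3600
m_dot = 1318 kg/s


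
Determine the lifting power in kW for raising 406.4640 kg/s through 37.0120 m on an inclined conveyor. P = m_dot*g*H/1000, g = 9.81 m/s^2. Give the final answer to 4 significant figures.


P = 406.4640 * 9.81 * 37.0120 / 1000
P = 147.6 kW


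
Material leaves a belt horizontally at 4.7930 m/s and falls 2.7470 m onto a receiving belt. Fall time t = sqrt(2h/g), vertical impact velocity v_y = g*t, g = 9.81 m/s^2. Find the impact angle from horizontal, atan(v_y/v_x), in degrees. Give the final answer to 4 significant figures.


t = sqrt(2*2.7470/9.81) = 0.748359 s
v_y = 9.81 * 0.748359 = 7.3414 m/s
angle = atan(7.3414 / 4.7930) = 56.86 deg


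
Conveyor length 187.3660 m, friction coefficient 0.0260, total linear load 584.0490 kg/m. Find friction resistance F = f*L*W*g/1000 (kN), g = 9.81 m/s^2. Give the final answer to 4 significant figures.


F = 0.0260 * 187.3660 * 584.0490 * 9.81 / 1000
F = 27.91 kN


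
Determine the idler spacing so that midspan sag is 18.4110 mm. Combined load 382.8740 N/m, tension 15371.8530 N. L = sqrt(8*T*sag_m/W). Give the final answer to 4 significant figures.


sag = 18.4110/1000 = 0.018411 m
L = sqrt(8 * 15371.8530 * 0.018411 / 382.8740)
L = 2.432 m


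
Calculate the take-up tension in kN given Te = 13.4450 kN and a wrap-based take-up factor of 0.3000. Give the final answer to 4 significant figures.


T_tu = 13.4450 * 0.3000
T_tu = 4.034 kN


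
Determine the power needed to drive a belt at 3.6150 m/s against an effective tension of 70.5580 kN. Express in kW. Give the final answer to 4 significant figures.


P = Te * v = 70.5580 * 3.6150
P = 255.1 kW


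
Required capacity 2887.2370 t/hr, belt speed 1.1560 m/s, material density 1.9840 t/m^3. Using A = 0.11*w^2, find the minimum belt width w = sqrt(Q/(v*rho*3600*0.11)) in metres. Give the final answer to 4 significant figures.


A_req = 2887.2370 / (1.1560 * 1.9840 * 3600) = 0.349688 m^2
w = sqrt(0.349688 / 0.11)
w = 1.783 m


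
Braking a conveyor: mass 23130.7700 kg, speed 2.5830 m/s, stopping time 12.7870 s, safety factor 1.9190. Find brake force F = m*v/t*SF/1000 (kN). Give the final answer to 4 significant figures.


F = 23130.7700 * 2.5830 / 12.7870 * 1.9190 / 1000
F = 8.966 kN


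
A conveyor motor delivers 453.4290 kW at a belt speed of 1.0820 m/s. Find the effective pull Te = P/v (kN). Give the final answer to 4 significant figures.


Te = P / v = 453.4290 / 1.0820
Te = 419.1 kN


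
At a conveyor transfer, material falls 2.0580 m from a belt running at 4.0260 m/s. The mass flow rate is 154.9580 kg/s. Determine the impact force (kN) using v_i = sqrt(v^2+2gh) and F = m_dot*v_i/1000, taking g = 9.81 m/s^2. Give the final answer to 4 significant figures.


v_i = sqrt(4.0260^2 + 2*9.81*2.0580) = 7.52241 m/s
F = 154.9580 * 7.52241 / 1000
F = 1.166 kN


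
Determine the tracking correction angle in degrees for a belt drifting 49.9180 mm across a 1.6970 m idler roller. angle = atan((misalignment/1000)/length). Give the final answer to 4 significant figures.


misalign_m = 49.9180 / 1000 = 0.049918 m
angle = atan(0.049918 / 1.6970)
angle = 1.685 deg


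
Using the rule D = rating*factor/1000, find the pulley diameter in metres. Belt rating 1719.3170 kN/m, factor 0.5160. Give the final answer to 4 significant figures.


D = 1719.3170 * 0.5160 / 1000
D = 0.8872 m


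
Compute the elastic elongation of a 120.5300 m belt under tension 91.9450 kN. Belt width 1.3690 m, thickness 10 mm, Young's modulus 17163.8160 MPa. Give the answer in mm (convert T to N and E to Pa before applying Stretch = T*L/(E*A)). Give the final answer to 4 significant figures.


A = 1.3690 * 0.01 = 0.01369 m^2
Stretch = 91.9450*1000 * 120.5300 / (17163.8160e6 * 0.01369) * 1000
Stretch = 47.16 mm


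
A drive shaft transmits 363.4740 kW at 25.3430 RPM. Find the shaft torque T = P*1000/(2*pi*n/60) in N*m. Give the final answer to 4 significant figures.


omega = 2*pi*25.3430/60 = 2.65391 rad/s
T = 363.4740*1000 / 2.65391
T = 137000 N*m


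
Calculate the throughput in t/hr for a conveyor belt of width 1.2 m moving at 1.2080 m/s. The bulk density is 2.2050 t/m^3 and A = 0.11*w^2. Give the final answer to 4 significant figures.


A = 0.11 * 1.2^2 = 0.1584 m^2
C = 0.1584 * 1.2080 * 2.2050 * 3600
C = 1519 t/hr


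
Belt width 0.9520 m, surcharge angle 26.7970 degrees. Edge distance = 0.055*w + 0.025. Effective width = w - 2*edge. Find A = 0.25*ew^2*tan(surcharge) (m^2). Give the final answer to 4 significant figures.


edge = 0.055*0.9520 + 0.025 = 0.07736 m
ew = 0.9520 - 2*0.07736 = 0.79728 m
A = 0.25 * 0.79728^2 * tan(26.7970 deg)
A = 0.08026 m^2


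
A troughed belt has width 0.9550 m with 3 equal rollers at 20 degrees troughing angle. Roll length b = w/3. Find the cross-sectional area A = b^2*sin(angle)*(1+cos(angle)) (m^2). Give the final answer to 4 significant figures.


b = 0.9550/3 = 0.318333 m
A = 0.318333^2 * sin(20 deg) * (1 + cos(20 deg))
A = 0.06723 m^2


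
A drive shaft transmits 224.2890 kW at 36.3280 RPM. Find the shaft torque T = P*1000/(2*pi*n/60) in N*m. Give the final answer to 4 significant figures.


omega = 2*pi*36.3280/60 = 3.80426 rad/s
T = 224.2890*1000 / 3.80426
T = 58960 N*m


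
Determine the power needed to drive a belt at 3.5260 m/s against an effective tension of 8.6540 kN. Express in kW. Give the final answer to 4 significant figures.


P = Te * v = 8.6540 * 3.5260
P = 30.51 kW


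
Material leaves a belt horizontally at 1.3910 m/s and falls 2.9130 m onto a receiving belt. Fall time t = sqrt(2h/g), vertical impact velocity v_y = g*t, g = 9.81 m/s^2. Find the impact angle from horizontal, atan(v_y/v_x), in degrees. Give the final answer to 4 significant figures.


t = sqrt(2*2.9130/9.81) = 0.770639 s
v_y = 9.81 * 0.770639 = 7.55997 m/s
angle = atan(7.55997 / 1.3910) = 79.57 deg


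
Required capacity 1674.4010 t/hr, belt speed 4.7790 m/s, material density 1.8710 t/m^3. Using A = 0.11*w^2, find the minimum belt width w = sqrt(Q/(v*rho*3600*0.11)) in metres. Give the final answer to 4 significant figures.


A_req = 1674.4010 / (4.7790 * 1.8710 * 3600) = 0.0520171 m^2
w = sqrt(0.0520171 / 0.11)
w = 0.6877 m


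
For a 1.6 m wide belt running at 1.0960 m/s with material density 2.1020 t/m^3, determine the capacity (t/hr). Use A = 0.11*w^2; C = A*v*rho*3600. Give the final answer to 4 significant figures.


A = 0.11 * 1.6^2 = 0.2816 m^2
C = 0.2816 * 1.0960 * 2.1020 * 3600
C = 2335 t/hr


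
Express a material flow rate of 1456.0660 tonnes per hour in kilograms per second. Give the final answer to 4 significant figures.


m_dot = 1456.0660 * 1000 / 3600
m_dot = 404.5 kg/s


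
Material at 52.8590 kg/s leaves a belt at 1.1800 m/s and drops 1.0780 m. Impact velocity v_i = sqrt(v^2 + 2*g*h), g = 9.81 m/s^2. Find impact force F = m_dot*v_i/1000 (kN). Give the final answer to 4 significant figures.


v_i = sqrt(1.1800^2 + 2*9.81*1.0780) = 4.74792 m/s
F = 52.8590 * 4.74792 / 1000
F = 0.2510 kN


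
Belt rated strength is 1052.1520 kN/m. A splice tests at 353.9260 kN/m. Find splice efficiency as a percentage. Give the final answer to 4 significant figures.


Eff = 353.9260 / 1052.1520 * 100
Eff = 33.64 %


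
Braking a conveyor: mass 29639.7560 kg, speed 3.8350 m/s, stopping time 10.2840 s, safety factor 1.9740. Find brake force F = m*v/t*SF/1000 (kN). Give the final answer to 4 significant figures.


F = 29639.7560 * 3.8350 / 10.2840 * 1.9740 / 1000
F = 21.82 kN


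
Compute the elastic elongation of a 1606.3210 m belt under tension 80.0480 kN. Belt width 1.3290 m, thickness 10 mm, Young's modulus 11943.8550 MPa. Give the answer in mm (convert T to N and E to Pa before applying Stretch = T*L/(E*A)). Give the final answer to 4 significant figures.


A = 1.3290 * 0.01 = 0.01329 m^2
Stretch = 80.0480*1000 * 1606.3210 / (11943.8550e6 * 0.01329) * 1000
Stretch = 810.1 mm


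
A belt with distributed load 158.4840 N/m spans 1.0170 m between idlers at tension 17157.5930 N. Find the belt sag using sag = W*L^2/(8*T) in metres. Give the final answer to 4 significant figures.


sag = 158.4840 * 1.0170^2 / (8 * 17157.5930)
sag = 0.001194 m


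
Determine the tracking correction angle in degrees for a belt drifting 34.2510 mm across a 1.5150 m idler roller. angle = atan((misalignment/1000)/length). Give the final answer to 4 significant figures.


misalign_m = 34.2510 / 1000 = 0.034251 m
angle = atan(0.034251 / 1.5150)
angle = 1.295 deg


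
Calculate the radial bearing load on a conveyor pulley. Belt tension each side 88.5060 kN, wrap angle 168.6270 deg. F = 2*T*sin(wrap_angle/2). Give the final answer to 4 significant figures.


F = 2 * 88.5060 * sin(168.6270/2 deg)
F = 176.1 kN


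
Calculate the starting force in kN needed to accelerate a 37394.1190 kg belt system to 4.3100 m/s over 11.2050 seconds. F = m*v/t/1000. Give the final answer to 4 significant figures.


F = 37394.1190 * 4.3100 / 11.2050 / 1000
F = 14.38 kN


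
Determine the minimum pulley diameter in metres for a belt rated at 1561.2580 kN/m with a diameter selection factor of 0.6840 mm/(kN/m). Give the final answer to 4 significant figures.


D = 1561.2580 * 0.6840 / 1000
D = 1.068 m


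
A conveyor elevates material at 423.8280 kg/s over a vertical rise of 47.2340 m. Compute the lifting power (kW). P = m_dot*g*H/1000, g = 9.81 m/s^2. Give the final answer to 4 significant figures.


P = 423.8280 * 9.81 * 47.2340 / 1000
P = 196.4 kW


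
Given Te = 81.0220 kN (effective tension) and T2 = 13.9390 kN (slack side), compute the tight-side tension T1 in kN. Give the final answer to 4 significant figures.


T1 = Te + T2 = 81.0220 + 13.9390
T1 = 94.96 kN


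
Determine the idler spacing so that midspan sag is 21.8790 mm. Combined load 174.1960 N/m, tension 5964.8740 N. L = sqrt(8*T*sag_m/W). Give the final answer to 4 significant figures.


sag = 21.8790/1000 = 0.021879 m
L = sqrt(8 * 5964.8740 * 0.021879 / 174.1960)
L = 2.448 m


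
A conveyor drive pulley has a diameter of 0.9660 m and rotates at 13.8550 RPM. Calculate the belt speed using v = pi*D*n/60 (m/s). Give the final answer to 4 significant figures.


v = pi * 0.9660 * 13.8550 / 60
v = 0.7008 m/s


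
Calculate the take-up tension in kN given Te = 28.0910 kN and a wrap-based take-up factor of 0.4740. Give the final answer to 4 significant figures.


T_tu = 28.0910 * 0.4740
T_tu = 13.32 kN


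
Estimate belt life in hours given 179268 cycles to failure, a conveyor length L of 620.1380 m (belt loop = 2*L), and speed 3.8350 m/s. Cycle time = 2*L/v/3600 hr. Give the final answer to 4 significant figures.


cycle_time = 2 * 620.1380 / 3.8350 / 3600 = 0.089836 hr
life = 179268 * 0.089836 = 16100 hours


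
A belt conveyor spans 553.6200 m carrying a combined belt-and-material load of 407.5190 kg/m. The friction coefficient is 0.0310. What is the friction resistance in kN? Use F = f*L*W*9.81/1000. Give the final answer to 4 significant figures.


F = 0.0310 * 553.6200 * 407.5190 * 9.81 / 1000
F = 68.61 kN


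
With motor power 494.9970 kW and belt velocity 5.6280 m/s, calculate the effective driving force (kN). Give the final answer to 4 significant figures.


Te = P / v = 494.9970 / 5.6280
Te = 87.95 kN


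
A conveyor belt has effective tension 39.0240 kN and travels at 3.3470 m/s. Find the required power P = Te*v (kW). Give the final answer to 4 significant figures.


P = Te * v = 39.0240 * 3.3470
P = 130.6 kW


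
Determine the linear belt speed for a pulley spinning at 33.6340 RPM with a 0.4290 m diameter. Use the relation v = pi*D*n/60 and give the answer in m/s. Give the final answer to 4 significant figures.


v = pi * 0.4290 * 33.6340 / 60
v = 0.7555 m/s


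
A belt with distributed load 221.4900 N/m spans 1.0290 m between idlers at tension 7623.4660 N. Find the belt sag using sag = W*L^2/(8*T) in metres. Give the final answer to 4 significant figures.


sag = 221.4900 * 1.0290^2 / (8 * 7623.4660)
sag = 0.003845 m


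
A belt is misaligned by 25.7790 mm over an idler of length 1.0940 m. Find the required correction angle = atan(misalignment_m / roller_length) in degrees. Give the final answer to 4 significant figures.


misalign_m = 25.7790 / 1000 = 0.025779 m
angle = atan(0.025779 / 1.0940)
angle = 1.350 deg


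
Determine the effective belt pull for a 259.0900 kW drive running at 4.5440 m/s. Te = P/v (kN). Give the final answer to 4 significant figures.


Te = P / v = 259.0900 / 4.5440
Te = 57.02 kN


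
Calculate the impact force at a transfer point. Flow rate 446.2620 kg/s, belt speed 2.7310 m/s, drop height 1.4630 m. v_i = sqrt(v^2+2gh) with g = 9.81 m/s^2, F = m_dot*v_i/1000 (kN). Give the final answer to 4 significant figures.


v_i = sqrt(2.7310^2 + 2*9.81*1.4630) = 6.01352 m/s
F = 446.2620 * 6.01352 / 1000
F = 2.684 kN


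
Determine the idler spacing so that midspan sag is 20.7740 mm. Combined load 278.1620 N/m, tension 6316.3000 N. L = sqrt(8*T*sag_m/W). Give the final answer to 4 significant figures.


sag = 20.7740/1000 = 0.020774 m
L = sqrt(8 * 6316.3000 * 0.020774 / 278.1620)
L = 1.943 m


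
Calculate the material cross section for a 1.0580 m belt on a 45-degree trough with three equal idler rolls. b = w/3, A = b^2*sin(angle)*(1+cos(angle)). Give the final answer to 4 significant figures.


b = 1.0580/3 = 0.352667 m
A = 0.352667^2 * sin(45 deg) * (1 + cos(45 deg))
A = 0.1501 m^2


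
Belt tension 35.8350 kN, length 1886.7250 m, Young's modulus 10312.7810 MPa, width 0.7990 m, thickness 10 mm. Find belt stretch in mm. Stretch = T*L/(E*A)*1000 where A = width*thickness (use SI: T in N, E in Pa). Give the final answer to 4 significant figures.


A = 0.7990 * 0.01 = 0.00799 m^2
Stretch = 35.8350*1000 * 1886.7250 / (10312.7810e6 * 0.00799) * 1000
Stretch = 820.5 mm


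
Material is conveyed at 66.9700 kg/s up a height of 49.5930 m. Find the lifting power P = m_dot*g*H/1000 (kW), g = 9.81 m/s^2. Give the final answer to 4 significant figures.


P = 66.9700 * 9.81 * 49.5930 / 1000
P = 32.58 kW


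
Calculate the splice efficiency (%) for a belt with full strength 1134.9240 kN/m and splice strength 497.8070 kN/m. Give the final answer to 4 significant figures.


Eff = 497.8070 / 1134.9240 * 100
Eff = 43.86 %


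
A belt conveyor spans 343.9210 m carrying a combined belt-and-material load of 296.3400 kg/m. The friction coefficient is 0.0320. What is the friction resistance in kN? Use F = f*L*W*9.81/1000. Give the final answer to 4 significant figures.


F = 0.0320 * 343.9210 * 296.3400 * 9.81 / 1000
F = 31.99 kN


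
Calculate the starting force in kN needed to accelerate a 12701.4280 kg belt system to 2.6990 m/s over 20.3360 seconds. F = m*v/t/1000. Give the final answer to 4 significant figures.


F = 12701.4280 * 2.6990 / 20.3360 / 1000
F = 1.686 kN


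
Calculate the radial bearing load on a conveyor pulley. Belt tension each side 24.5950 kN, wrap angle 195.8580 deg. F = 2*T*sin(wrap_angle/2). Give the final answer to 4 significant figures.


F = 2 * 24.5950 * sin(195.8580/2 deg)
F = 48.72 kN


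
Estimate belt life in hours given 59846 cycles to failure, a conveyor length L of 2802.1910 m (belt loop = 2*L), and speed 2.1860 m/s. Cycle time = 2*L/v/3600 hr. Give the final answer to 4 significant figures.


cycle_time = 2 * 2802.1910 / 2.1860 / 3600 = 0.712156 hr
life = 59846 * 0.712156 = 42620 hours


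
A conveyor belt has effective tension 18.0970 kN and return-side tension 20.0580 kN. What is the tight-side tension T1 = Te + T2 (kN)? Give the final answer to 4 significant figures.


T1 = Te + T2 = 18.0970 + 20.0580
T1 = 38.16 kN
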